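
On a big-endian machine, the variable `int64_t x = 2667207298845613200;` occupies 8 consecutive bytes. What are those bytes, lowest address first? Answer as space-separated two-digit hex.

25 03 D2 E8 26 05 9C 90

2667207298845613200 in hexadecimal, padded to 64 bits, is 0x2503D2E826059C90.
Split into bytes (most-significant first): 25 03 D2 E8 26 05 9C 90.
Big-endian: lowest address holds the most-significant byte.
So the memory order matches the most-significant-first order: 25 03 D2 E8 26 05 9C 90.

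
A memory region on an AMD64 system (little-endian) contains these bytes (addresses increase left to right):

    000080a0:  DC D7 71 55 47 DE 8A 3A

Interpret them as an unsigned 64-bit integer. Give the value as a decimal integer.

4218428398943459292

Little-endian stores the least-significant byte at the lowest address.
Reassemble most-significant byte first: 3A 8A DE 47 55 71 D7 DC → 0x3A8ADE475571D7DC.
0x3A8ADE475571D7DC = 4218428398943459292.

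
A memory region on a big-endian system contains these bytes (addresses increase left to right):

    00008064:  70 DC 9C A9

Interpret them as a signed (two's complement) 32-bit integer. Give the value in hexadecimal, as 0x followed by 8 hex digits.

Big-endian stores the most-significant byte at the lowest address.
The bytes are already most-significant first: 0x70DC9CA9.

0x70DC9CA9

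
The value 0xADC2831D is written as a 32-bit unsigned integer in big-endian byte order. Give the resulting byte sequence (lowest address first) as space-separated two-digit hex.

AD C2 83 1D

Split into bytes (most-significant first): AD C2 83 1D.
In big-endian order the high byte comes first in memory.
So the memory order matches the most-significant-first order: AD C2 83 1D.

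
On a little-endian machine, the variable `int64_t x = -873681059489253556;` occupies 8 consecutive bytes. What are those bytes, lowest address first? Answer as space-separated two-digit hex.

Two's complement of -873681059489253556 in 64 bits: 873681059489253556 = 0x0C1FF04B6DD808B4; invert → 0xF3E00FB49227F74B; add 1 → 0xF3E00FB49227F74C.
Split into bytes (most-significant first): F3 E0 0F B4 92 27 F7 4C.
Little-endian: lowest address holds the least-significant byte.
So at ascending addresses the bytes are 4C F7 27 92 B4 0F E0 F3.

4C F7 27 92 B4 0F E0 F3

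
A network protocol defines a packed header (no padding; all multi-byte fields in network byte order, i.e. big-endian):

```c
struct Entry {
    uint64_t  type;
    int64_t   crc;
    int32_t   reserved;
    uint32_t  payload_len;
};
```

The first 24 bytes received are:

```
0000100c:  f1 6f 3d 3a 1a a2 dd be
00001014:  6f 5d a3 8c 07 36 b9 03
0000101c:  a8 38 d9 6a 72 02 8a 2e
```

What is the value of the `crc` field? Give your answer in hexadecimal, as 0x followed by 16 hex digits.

0x6F5DA38C0736B903

`crc` follows `type` (8 bytes), so it starts at byte offset 8 and occupies 8 bytes.
Bytes at offsets 8..15: 6F 5D A3 8C 07 36 B9 03.
In big-endian order the high byte comes first in memory.
The bytes are already most-significant first: 0x6F5DA38C0736B903.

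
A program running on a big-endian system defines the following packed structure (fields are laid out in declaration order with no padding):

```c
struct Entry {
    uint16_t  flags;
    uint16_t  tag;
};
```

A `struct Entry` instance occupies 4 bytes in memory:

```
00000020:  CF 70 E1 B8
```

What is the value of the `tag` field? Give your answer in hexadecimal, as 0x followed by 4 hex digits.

`tag` follows `flags` (2 bytes), so it starts at byte offset 2 and occupies 2 bytes.
Bytes at offsets 2..3: E1 B8.
Big-endian stores the most-significant byte at the lowest address.
The bytes are already most-significant first: 0xE1B8.

0xE1B8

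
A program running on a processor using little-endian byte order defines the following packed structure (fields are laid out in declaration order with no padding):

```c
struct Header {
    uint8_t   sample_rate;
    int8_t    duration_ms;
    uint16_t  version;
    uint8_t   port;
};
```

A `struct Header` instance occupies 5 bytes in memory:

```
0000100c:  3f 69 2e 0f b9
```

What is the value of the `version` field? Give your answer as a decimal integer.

3886

`version` follows `sample_rate` (1 B), `duration_ms` (1 B), so it starts at offset 1 + 1 = 2 and occupies 2 bytes.
Bytes at offsets 2..3: 2E 0F.
In little-endian order the low byte comes first in memory.
Reassemble most-significant byte first: 0F 2E → 0x0F2E.
0x0F2E = 3886.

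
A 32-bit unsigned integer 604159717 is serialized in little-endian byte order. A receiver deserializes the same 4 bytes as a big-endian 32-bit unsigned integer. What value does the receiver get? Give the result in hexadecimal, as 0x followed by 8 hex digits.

0xE5BE0224

604159717 in 32-bit hexadecimal is 0x2402BEE5.
Stored little-endian, the bytes at ascending addresses are E5 BE 02 24.
Read back as big-endian, the last byte is least significant, giving 0xE5BE0224.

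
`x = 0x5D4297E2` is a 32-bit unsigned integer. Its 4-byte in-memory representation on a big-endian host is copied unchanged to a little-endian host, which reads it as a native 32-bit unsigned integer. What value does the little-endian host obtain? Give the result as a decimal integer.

Stored big-endian, the bytes at ascending addresses are 5D 42 97 E2.
Read back as little-endian, the first byte is least significant, giving 0xE297425D.
0xE297425D = 3801563741.

3801563741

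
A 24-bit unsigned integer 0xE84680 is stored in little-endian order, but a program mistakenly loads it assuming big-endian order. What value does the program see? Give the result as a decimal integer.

8406760

Stored little-endian, the bytes at ascending addresses are 80 46 E8.
Read back as big-endian, the last byte is least significant, giving 0x8046E8.
0x8046E8 = 8406760.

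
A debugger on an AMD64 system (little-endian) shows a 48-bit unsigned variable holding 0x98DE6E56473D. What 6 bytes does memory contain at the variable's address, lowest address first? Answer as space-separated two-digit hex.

3D 47 56 6E DE 98

Split into bytes (most-significant first): 98 DE 6E 56 47 3D.
Little-endian: lowest address holds the least-significant byte.
So at ascending addresses the bytes are 3D 47 56 6E DE 98.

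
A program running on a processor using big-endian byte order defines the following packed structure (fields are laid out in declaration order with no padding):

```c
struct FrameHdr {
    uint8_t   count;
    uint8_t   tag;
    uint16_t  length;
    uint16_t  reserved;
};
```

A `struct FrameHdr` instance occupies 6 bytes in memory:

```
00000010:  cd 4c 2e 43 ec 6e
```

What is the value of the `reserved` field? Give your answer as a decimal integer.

`reserved` follows `count` (1 B), `tag` (1 B), `length` (2 B), so it starts at offset 1 + 1 + 2 = 4 and occupies 2 bytes.
Bytes at offsets 4..5: EC 6E.
In big-endian order the high byte comes first in memory.
The bytes are already most-significant first: 0xEC6E.
0xEC6E = 60526.

60526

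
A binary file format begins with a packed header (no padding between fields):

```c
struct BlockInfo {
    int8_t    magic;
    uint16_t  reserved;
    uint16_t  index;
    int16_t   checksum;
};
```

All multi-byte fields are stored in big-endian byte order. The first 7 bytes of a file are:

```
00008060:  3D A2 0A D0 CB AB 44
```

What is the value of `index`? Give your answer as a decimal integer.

`index` follows `magic` (1 B), `reserved` (2 B), so it starts at offset 1 + 2 = 3 and occupies 2 bytes.
Bytes at offsets 3..4: D0 CB.
Big-endian stores the most-significant byte at the lowest address.
The bytes are already most-significant first: 0xD0CB.
0xD0CB = 53451.

53451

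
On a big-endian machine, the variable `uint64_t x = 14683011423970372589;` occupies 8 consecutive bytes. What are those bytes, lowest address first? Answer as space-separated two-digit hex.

CB C4 89 18 9E C1 AB ED

14683011423970372589 in hexadecimal, padded to 64 bits, is 0xCBC489189EC1ABED.
Split into bytes (most-significant first): CB C4 89 18 9E C1 AB ED.
In big-endian order the high byte comes first in memory.
So the memory order matches the most-significant-first order: CB C4 89 18 9E C1 AB ED.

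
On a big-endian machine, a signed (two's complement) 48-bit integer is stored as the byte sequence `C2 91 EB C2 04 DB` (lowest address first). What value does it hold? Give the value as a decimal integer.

Big-endian stores the most-significant byte at the lowest address.
The bytes are already most-significant first: 0xC291EBC204DB.
Top bit is set, so as a signed 48-bit value this is 0xC291EBC204DB − 2^48 = -67542995303205.

-67542995303205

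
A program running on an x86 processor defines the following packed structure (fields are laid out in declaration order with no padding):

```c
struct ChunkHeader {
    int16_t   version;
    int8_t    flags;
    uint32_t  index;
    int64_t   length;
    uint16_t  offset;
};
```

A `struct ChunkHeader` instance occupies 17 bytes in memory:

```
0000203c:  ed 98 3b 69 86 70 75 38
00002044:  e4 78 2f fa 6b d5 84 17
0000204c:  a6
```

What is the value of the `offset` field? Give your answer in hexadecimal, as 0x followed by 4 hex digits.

`offset` follows `version` (2 B), `flags` (1 B), `index` (4 B), `length` (8 B), so it starts at offset 2 + 1 + 4 + 8 = 15 and occupies 2 bytes.
Bytes at offsets 15..16: 17 A6.
In little-endian order the low byte comes first in memory.
Reassemble most-significant byte first: A6 17 → 0xA617.

0xA617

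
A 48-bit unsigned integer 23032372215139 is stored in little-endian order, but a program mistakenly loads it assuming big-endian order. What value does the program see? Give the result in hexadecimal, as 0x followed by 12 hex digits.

23032372215139 in 48-bit hexadecimal is 0x14F2A45D3D63.
Stored little-endian, the bytes at ascending addresses are 63 3D 5D A4 F2 14.
Read back as big-endian, the last byte is least significant, giving 0x633D5DA4F214.

0x633D5DA4F214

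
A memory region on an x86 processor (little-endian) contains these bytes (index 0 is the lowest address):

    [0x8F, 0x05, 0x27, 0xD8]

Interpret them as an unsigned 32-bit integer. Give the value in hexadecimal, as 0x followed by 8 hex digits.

0xD827058F

Little-endian stores the least-significant byte at the lowest address.
Reassemble most-significant byte first: D8 27 05 8F → 0xD827058F.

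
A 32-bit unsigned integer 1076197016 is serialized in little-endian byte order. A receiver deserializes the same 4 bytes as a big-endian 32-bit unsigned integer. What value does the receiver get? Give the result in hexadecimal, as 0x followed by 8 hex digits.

1076197016 in 32-bit hexadecimal is 0x40257698.
Stored little-endian, the bytes at ascending addresses are 98 76 25 40.
Read back as big-endian, the last byte is least significant, giving 0x98762540.

0x98762540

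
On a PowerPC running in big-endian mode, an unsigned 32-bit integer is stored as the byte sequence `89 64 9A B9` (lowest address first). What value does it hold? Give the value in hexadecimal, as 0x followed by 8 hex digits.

0x89649AB9

Big-endian stores the most-significant byte at the lowest address.
The bytes are already most-significant first: 0x89649AB9.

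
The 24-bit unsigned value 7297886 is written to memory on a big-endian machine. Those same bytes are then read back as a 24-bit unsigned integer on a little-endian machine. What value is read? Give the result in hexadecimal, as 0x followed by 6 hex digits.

7297886 in 24-bit hexadecimal is 0x6F5B5E.
Stored big-endian, the bytes at ascending addresses are 6F 5B 5E.
Read back as little-endian, the first byte is least significant, giving 0x5E5B6F.

0x5E5B6F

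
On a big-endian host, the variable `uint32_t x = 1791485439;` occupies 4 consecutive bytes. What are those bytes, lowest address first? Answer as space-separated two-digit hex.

1791485439 in hexadecimal, padded to 32 bits, is 0x6AC7E5FF.
Split into bytes (most-significant first): 6A C7 E5 FF.
Big-endian stores the most-significant byte at the lowest address.
So the memory order matches the most-significant-first order: 6A C7 E5 FF.

6A C7 E5 FF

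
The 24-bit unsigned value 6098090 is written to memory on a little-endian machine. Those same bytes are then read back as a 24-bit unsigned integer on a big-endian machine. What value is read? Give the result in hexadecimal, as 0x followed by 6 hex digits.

6098090 in 24-bit hexadecimal is 0x5D0CAA.
Stored little-endian, the bytes at ascending addresses are AA 0C 5D.
Read back as big-endian, the last byte is least significant, giving 0xAA0C5D.

0xAA0C5D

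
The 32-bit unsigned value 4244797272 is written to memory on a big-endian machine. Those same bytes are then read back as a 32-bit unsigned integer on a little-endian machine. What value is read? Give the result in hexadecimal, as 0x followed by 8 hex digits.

4244797272 in 32-bit hexadecimal is 0xFD027758.
Stored big-endian, the bytes at ascending addresses are FD 02 77 58.
Read back as little-endian, the first byte is least significant, giving 0x587702FD.

0x587702FD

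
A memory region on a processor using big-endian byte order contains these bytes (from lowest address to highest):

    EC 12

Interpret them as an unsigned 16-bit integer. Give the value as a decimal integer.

60434

In big-endian order the high byte comes first in memory.
The bytes are already most-significant first: 0xEC12.
0xEC12 = 60434.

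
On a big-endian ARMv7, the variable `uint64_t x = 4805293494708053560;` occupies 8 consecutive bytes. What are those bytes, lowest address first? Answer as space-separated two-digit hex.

4805293494708053560 in hexadecimal, padded to 64 bits, is 0x42AFD4F95191A638.
Split into bytes (most-significant first): 42 AF D4 F9 51 91 A6 38.
Big-endian: lowest address holds the most-significant byte.
So the memory order matches the most-significant-first order: 42 AF D4 F9 51 91 A6 38.

42 AF D4 F9 51 91 A6 38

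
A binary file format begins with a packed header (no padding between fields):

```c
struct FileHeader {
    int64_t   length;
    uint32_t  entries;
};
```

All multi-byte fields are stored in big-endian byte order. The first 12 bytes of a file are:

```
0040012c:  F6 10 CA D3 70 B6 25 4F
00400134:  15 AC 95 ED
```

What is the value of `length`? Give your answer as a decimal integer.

-715849331274013361

`length` is the first field, at byte offset 0, occupying 8 bytes.
Bytes at offsets 0..7: F6 10 CA D3 70 B6 25 4F.
In big-endian order the high byte comes first in memory.
The bytes are already most-significant first: 0xF610CAD370B6254F.
Top bit is set, so as a signed 64-bit value this is 0xF610CAD370B6254F − 2^64 = -715849331274013361.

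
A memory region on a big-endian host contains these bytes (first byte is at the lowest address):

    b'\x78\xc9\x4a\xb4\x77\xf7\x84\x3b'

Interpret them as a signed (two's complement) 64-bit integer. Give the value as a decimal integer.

In big-endian order the high byte comes first in memory.
The bytes are already most-significant first: 0x78C94AB477F7843B.
0x78C94AB477F7843B = 8703569893837472827.

8703569893837472827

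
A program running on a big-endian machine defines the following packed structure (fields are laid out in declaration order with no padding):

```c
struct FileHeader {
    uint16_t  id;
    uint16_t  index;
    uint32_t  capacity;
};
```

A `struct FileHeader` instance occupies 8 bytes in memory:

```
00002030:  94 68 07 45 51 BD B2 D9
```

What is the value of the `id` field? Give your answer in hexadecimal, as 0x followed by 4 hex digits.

0x9468

`id` is the first field, at byte offset 0, occupying 2 bytes.
Bytes at offsets 0..1: 94 68.
Big-endian stores the most-significant byte at the lowest address.
The bytes are already most-significant first: 0x9468.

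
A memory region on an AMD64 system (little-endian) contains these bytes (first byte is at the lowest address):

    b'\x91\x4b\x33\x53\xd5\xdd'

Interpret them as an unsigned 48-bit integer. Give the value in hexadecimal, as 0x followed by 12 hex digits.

Little-endian: lowest address holds the least-significant byte.
Reassemble most-significant byte first: DD D5 53 33 4B 91 → 0xDDD553334B91.

0xDDD553334B91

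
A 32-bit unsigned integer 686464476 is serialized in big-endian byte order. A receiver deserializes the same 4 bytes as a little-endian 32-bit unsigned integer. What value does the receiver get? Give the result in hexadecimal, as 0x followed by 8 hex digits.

686464476 in 32-bit hexadecimal is 0x28EA9DDC.
Stored big-endian, the bytes at ascending addresses are 28 EA 9D DC.
Read back as little-endian, the first byte is least significant, giving 0xDC9DEA28.

0xDC9DEA28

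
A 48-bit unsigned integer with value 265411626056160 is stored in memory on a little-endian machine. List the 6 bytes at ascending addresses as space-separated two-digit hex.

265411626056160 in hexadecimal, padded to 48 bits, is 0xF163F5B0B9E0.
Split into bytes (most-significant first): F1 63 F5 B0 B9 E0.
Little-endian: lowest address holds the least-significant byte.
So at ascending addresses the bytes are E0 B9 B0 F5 63 F1.

E0 B9 B0 F5 63 F1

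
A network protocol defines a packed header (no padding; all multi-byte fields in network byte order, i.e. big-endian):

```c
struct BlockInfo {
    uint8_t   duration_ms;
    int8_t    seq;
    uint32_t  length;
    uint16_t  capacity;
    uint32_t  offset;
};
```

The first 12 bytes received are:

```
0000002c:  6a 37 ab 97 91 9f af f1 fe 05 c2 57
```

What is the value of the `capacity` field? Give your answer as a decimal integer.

45041

`capacity` follows `duration_ms` (1 B), `seq` (1 B), `length` (4 B), so it starts at offset 1 + 1 + 4 = 6 and occupies 2 bytes.
Bytes at offsets 6..7: AF F1.
Big-endian stores the most-significant byte at the lowest address.
The bytes are already most-significant first: 0xAFF1.
0xAFF1 = 45041.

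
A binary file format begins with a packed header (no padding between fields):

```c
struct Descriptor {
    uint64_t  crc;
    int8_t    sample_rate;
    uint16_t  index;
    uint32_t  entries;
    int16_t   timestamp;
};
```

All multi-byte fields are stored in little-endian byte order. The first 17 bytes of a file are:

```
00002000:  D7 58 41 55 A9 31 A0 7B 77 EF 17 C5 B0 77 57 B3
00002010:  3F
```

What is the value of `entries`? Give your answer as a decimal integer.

1467461829

`entries` follows `crc` (8 B), `sample_rate` (1 B), `index` (2 B), so it starts at offset 8 + 1 + 2 = 11 and occupies 4 bytes.
Bytes at offsets 11..14: C5 B0 77 57.
Little-endian: lowest address holds the least-significant byte.
Reassemble most-significant byte first: 57 77 B0 C5 → 0x5777B0C5.
0x5777B0C5 = 1467461829.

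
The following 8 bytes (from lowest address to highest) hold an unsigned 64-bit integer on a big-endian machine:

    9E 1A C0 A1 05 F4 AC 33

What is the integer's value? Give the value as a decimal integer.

Big-endian stores the most-significant byte at the lowest address.
The bytes are already most-significant first: 0x9E1AC0A105F4AC33.
0x9E1AC0A105F4AC33 = 11392630005209279539.

11392630005209279539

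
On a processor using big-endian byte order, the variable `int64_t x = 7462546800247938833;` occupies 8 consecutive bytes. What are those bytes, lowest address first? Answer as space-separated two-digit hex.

7462546800247938833 in hexadecimal, padded to 64 bits, is 0x67904AC6CC819F11.
Split into bytes (most-significant first): 67 90 4A C6 CC 81 9F 11.
Big-endian stores the most-significant byte at the lowest address.
So the memory order matches the most-significant-first order: 67 90 4A C6 CC 81 9F 11.

67 90 4A C6 CC 81 9F 11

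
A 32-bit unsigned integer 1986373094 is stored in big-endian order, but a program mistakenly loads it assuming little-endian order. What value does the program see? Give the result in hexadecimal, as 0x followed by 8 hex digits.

0xE6A56576

1986373094 in 32-bit hexadecimal is 0x7665A5E6.
Stored big-endian, the bytes at ascending addresses are 76 65 A5 E6.
Read back as little-endian, the first byte is least significant, giving 0xE6A56576.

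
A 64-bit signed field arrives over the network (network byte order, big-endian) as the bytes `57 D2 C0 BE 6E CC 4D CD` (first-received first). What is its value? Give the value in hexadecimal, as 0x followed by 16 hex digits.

0x57D2C0BE6ECC4DCD

Big-endian stores the most-significant byte at the lowest address.
The bytes are already most-significant first: 0x57D2C0BE6ECC4DCD.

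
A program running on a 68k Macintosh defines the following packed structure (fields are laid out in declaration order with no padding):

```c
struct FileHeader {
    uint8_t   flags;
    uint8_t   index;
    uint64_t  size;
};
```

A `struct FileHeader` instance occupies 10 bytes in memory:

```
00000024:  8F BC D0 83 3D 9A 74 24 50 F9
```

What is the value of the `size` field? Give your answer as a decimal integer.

15024920515420901625

`size` follows `flags` (1 B), `index` (1 B), so it starts at offset 1 + 1 = 2 and occupies 8 bytes.
Bytes at offsets 2..9: D0 83 3D 9A 74 24 50 F9.
Big-endian stores the most-significant byte at the lowest address.
The bytes are already most-significant first: 0xD0833D9A742450F9.
0xD0833D9A742450F9 = 15024920515420901625.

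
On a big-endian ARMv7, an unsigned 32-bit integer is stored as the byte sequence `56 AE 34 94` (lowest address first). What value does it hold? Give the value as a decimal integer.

1454257300

Big-endian stores the most-significant byte at the lowest address.
The bytes are already most-significant first: 0x56AE3494.
0x56AE3494 = 1454257300.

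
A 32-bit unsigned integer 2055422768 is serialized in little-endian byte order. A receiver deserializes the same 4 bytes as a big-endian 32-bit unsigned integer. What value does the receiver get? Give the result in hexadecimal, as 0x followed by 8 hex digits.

2055422768 in 32-bit hexadecimal is 0x7A834330.
Stored little-endian, the bytes at ascending addresses are 30 43 83 7A.
Read back as big-endian, the last byte is least significant, giving 0x3043837A.

0x3043837A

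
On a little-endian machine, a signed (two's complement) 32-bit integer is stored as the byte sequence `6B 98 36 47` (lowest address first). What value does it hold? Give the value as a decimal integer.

In little-endian order the low byte comes first in memory.
Reassemble most-significant byte first: 47 36 98 6B → 0x4736986B.
0x4736986B = 1194760299.

1194760299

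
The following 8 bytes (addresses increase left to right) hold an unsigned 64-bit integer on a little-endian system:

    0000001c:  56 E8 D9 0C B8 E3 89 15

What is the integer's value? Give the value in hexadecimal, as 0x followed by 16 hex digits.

0x1589E3B80CD9E856

In little-endian order the low byte comes first in memory.
Reassemble most-significant byte first: 15 89 E3 B8 0C D9 E8 56 → 0x1589E3B80CD9E856.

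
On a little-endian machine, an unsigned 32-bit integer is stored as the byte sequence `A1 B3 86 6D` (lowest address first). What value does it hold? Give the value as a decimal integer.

1837544353

Little-endian stores the least-significant byte at the lowest address.
Reassemble most-significant byte first: 6D 86 B3 A1 → 0x6D86B3A1.
0x6D86B3A1 = 1837544353.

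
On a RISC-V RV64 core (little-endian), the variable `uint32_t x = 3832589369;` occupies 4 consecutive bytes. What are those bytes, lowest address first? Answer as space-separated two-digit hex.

3832589369 in hexadecimal, padded to 32 bits, is 0xE470AC39.
Split into bytes (most-significant first): E4 70 AC 39.
Little-endian stores the least-significant byte at the lowest address.
So at ascending addresses the bytes are 39 AC 70 E4.

39 AC 70 E4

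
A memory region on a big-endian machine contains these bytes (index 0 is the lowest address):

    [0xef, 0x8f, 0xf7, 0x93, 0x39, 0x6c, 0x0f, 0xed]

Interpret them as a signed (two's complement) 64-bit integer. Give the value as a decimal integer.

Big-endian stores the most-significant byte at the lowest address.
The bytes are already most-significant first: 0xEF8FF793396C0FED.
Top bit is set, so as a signed 64-bit value this is 0xEF8FF793396C0FED − 2^64 = -1184455965279514643.

-1184455965279514643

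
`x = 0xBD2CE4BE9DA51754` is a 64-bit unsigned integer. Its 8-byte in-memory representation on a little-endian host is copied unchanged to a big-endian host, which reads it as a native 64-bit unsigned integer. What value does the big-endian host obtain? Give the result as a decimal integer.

Stored little-endian, the bytes at ascending addresses are 54 17 A5 9D BE E4 2C BD.
Read back as big-endian, the last byte is least significant, giving 0x5417A59DBEE42CBD.
0x5417A59DBEE42CBD = 6059493920581364925.

6059493920581364925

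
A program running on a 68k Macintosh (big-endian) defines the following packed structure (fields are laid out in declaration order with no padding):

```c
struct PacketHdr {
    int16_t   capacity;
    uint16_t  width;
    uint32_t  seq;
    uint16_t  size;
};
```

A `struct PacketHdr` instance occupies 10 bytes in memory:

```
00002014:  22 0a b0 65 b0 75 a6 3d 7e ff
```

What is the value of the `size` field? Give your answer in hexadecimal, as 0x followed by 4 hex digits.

0x7EFF

`size` follows `capacity` (2 B), `width` (2 B), `seq` (4 B), so it starts at offset 2 + 2 + 4 = 8 and occupies 2 bytes.
Bytes at offsets 8..9: 7E FF.
Big-endian: lowest address holds the most-significant byte.
The bytes are already most-significant first: 0x7EFF.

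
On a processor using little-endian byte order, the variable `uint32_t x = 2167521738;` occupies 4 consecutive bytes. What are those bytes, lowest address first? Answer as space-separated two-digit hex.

CA C1 31 81

2167521738 in hexadecimal, padded to 32 bits, is 0x8131C1CA.
Split into bytes (most-significant first): 81 31 C1 CA.
Little-endian stores the least-significant byte at the lowest address.
So at ascending addresses the bytes are CA C1 31 81.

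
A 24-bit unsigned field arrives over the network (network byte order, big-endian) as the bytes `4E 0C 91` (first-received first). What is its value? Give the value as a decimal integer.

5115025

In big-endian order the high byte comes first in memory.
The bytes are already most-significant first: 0x4E0C91.
0x4E0C91 = 5115025.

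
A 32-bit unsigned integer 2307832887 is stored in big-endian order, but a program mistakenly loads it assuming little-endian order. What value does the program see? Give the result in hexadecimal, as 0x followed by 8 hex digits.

2307832887 in 32-bit hexadecimal is 0x898EBC37.
Stored big-endian, the bytes at ascending addresses are 89 8E BC 37.
Read back as little-endian, the first byte is least significant, giving 0x37BC8E89.

0x37BC8E89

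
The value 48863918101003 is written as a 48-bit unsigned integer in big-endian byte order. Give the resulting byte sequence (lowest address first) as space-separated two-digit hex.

48863918101003 in hexadecimal, padded to 48 bits, is 0x2C71047B120B.
Split into bytes (most-significant first): 2C 71 04 7B 12 0B.
Big-endian stores the most-significant byte at the lowest address.
So the memory order matches the most-significant-first order: 2C 71 04 7B 12 0B.

2C 71 04 7B 12 0B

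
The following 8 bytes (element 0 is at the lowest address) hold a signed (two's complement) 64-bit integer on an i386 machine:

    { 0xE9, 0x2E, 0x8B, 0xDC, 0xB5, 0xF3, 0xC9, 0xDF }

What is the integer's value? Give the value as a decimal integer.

-2321056170518040855

Little-endian stores the least-significant byte at the lowest address.
Reassemble most-significant byte first: DF C9 F3 B5 DC 8B 2E E9 → 0xDFC9F3B5DC8B2EE9.
Top bit is set, so as a signed 64-bit value this is 0xDFC9F3B5DC8B2EE9 − 2^64 = -2321056170518040855.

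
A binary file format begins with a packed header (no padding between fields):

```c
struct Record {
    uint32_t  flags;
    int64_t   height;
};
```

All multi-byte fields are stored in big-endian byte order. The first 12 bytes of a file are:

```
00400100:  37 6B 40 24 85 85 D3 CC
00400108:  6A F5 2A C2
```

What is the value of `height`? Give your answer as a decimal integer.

`height` follows `flags` (4 bytes), so it starts at byte offset 4 and occupies 8 bytes.
Bytes at offsets 4..11: 85 85 D3 CC 6A F5 2A C2.
In big-endian order the high byte comes first in memory.
The bytes are already most-significant first: 0x8585D3CC6AF52AC2.
Top bit is set, so as a signed 64-bit value this is 0x8585D3CC6AF52AC2 − 2^64 = -8825415019841377598.

-8825415019841377598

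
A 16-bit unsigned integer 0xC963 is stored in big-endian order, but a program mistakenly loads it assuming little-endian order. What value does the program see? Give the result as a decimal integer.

25545

Stored big-endian, the bytes at ascending addresses are C9 63.
Read back as little-endian, the first byte is least significant, giving 0x63C9.
0x63C9 = 25545.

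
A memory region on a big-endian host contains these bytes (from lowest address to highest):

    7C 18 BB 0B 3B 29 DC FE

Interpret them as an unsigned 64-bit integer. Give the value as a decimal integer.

In big-endian order the high byte comes first in memory.
The bytes are already most-significant first: 0x7C18BB0B3B29DCFE.
0x7C18BB0B3B29DCFE = 8942102717055753470.

8942102717055753470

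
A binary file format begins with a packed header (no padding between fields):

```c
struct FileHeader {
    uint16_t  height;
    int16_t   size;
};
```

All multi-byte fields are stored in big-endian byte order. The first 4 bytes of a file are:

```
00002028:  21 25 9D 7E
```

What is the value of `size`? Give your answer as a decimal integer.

`size` follows `height` (2 bytes), so it starts at byte offset 2 and occupies 2 bytes.
Bytes at offsets 2..3: 9D 7E.
In big-endian order the high byte comes first in memory.
The bytes are already most-significant first: 0x9D7E.
Top bit is set, so as a signed 16-bit value this is 0x9D7E − 2^16 = -25218.

-25218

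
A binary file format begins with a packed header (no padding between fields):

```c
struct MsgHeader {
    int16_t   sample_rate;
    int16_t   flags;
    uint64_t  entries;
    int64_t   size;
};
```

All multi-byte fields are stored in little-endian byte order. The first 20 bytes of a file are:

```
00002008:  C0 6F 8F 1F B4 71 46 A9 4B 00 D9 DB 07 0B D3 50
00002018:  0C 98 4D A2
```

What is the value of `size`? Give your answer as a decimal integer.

-6751573087695467769

`size` follows `sample_rate` (2 B), `flags` (2 B), `entries` (8 B), so it starts at offset 2 + 2 + 8 = 12 and occupies 8 bytes.
Bytes at offsets 12..19: 07 0B D3 50 0C 98 4D A2.
Little-endian: lowest address holds the least-significant byte.
Reassemble most-significant byte first: A2 4D 98 0C 50 D3 0B 07 → 0xA24D980C50D30B07.
Top bit is set, so as a signed 64-bit value this is 0xA24D980C50D30B07 − 2^64 = -6751573087695467769.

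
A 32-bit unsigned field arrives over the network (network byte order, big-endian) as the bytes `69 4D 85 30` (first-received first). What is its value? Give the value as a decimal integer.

1766688048

Big-endian stores the most-significant byte at the lowest address.
The bytes are already most-significant first: 0x694D8530.
0x694D8530 = 1766688048.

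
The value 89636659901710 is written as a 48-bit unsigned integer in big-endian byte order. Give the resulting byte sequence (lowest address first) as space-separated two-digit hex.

89636659901710 in hexadecimal, padded to 48 bits, is 0x51862945B50E.
Split into bytes (most-significant first): 51 86 29 45 B5 0E.
Big-endian stores the most-significant byte at the lowest address.
So the memory order matches the most-significant-first order: 51 86 29 45 B5 0E.

51 86 29 45 B5 0E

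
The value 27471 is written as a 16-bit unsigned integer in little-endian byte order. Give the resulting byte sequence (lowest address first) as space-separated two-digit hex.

4F 6B

27471 in hexadecimal, padded to 16 bits, is 0x6B4F.
Split into bytes (most-significant first): 6B 4F.
Little-endian: lowest address holds the least-significant byte.
So at ascending addresses the bytes are 4F 6B.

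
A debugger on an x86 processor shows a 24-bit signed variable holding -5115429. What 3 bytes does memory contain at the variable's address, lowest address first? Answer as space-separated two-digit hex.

DB F1 B1

Two's complement of -5115429 in 24 bits: 5115429 = 0x4E0E25; invert → 0xB1F1DA; add 1 → 0xB1F1DB.
Split into bytes (most-significant first): B1 F1 DB.
Little-endian: lowest address holds the least-significant byte.
So at ascending addresses the bytes are DB F1 B1.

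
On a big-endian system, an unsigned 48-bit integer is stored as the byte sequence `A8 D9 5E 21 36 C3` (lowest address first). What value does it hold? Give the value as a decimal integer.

In big-endian order the high byte comes first in memory.
The bytes are already most-significant first: 0xA8D95E2136C3.
0xA8D95E2136C3 = 185651540604611.

185651540604611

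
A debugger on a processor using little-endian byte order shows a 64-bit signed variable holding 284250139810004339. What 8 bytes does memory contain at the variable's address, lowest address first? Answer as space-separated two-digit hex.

284250139810004339 in hexadecimal, padded to 64 bits, is 0x03F1DBFF02BAFD73.
Split into bytes (most-significant first): 03 F1 DB FF 02 BA FD 73.
Little-endian stores the least-significant byte at the lowest address.
So at ascending addresses the bytes are 73 FD BA 02 FF DB F1 03.

73 FD BA 02 FF DB F1 03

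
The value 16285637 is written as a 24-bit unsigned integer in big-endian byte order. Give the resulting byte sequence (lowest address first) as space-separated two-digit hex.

16285637 in hexadecimal, padded to 24 bits, is 0xF87FC5.
Split into bytes (most-significant first): F8 7F C5.
Big-endian stores the most-significant byte at the lowest address.
So the memory order matches the most-significant-first order: F8 7F C5.

F8 7F C5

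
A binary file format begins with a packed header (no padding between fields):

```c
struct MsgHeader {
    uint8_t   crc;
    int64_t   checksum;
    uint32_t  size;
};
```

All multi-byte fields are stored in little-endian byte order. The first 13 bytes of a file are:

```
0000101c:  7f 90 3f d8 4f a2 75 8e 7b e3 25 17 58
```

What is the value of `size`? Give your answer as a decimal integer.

1477912035

`size` follows `crc` (1 B), `checksum` (8 B), so it starts at offset 1 + 8 = 9 and occupies 4 bytes.
Bytes at offsets 9..12: E3 25 17 58.
Little-endian: lowest address holds the least-significant byte.
Reassemble most-significant byte first: 58 17 25 E3 → 0x581725E3.
0x581725E3 = 1477912035.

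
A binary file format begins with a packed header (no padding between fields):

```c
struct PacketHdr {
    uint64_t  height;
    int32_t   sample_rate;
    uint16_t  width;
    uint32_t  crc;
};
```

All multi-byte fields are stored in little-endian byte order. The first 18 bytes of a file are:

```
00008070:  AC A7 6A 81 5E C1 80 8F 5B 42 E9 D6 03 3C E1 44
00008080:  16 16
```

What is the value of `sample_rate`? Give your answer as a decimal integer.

-689356197

`sample_rate` follows `height` (8 bytes), so it starts at byte offset 8 and occupies 4 bytes.
Bytes at offsets 8..11: 5B 42 E9 D6.
Little-endian stores the least-significant byte at the lowest address.
Reassemble most-significant byte first: D6 E9 42 5B → 0xD6E9425B.
Top bit is set, so as a signed 32-bit value this is 0xD6E9425B − 2^32 = -689356197.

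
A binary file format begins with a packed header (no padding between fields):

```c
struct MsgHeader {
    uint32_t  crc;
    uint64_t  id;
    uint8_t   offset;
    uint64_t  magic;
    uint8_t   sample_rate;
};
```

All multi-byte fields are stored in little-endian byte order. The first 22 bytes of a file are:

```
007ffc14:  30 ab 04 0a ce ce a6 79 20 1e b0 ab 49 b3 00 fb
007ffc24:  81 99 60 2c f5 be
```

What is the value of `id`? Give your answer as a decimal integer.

12371421301215514318

`id` follows `crc` (4 bytes), so it starts at byte offset 4 and occupies 8 bytes.
Bytes at offsets 4..11: CE CE A6 79 20 1E B0 AB.
Little-endian: lowest address holds the least-significant byte.
Reassemble most-significant byte first: AB B0 1E 20 79 A6 CE CE → 0xABB01E2079A6CECE.
0xABB01E2079A6CECE = 12371421301215514318.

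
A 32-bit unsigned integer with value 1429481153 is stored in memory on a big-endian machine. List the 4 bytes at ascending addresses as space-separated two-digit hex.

1429481153 in hexadecimal, padded to 32 bits, is 0x553426C1.
Split into bytes (most-significant first): 55 34 26 C1.
In big-endian order the high byte comes first in memory.
So the memory order matches the most-significant-first order: 55 34 26 C1.

55 34 26 C1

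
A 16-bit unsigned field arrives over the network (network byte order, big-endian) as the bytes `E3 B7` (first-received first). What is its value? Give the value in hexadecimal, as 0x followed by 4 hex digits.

In big-endian order the high byte comes first in memory.
The bytes are already most-significant first: 0xE3B7.

0xE3B7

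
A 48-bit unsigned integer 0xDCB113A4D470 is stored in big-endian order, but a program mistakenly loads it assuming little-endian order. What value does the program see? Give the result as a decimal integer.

Stored big-endian, the bytes at ascending addresses are DC B1 13 A4 D4 70.
Read back as little-endian, the first byte is least significant, giving 0x70D4A413B1DC.
0x70D4A413B1DC = 124058588131804.

124058588131804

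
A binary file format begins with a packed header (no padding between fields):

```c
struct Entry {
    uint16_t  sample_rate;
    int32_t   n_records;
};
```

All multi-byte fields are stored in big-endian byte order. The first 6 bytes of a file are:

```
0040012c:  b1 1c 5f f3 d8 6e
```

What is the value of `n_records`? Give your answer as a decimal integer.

`n_records` follows `sample_rate` (2 bytes), so it starts at byte offset 2 and occupies 4 bytes.
Bytes at offsets 2..5: 5F F3 D8 6E.
Big-endian: lowest address holds the most-significant byte.
The bytes are already most-significant first: 0x5FF3D86E.
0x5FF3D86E = 1609816174.

1609816174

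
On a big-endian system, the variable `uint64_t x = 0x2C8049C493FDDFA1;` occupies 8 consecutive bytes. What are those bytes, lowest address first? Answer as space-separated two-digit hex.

2C 80 49 C4 93 FD DF A1

Split into bytes (most-significant first): 2C 80 49 C4 93 FD DF A1.
Big-endian: lowest address holds the most-significant byte.
So the memory order matches the most-significant-first order: 2C 80 49 C4 93 FD DF A1.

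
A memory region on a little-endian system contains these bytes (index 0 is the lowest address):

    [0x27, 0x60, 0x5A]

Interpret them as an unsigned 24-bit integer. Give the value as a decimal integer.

5922855

Little-endian: lowest address holds the least-significant byte.
Reassemble most-significant byte first: 5A 60 27 → 0x5A6027.
0x5A6027 = 5922855.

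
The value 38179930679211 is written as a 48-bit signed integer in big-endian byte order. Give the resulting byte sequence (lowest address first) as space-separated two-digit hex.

38179930679211 in hexadecimal, padded to 48 bits, is 0x22B97534A7AB.
Split into bytes (most-significant first): 22 B9 75 34 A7 AB.
In big-endian order the high byte comes first in memory.
So the memory order matches the most-significant-first order: 22 B9 75 34 A7 AB.

22 B9 75 34 A7 AB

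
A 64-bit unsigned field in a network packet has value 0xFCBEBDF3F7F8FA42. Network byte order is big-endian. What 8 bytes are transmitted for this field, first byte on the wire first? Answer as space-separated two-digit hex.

FC BE BD F3 F7 F8 FA 42

Split into bytes (most-significant first): FC BE BD F3 F7 F8 FA 42.
Big-endian: lowest address holds the most-significant byte.
So the memory order matches the most-significant-first order: FC BE BD F3 F7 F8 FA 42.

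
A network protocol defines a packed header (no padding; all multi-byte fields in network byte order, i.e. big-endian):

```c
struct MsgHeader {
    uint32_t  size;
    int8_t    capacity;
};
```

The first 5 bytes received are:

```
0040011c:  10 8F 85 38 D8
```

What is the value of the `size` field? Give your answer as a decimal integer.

`size` is the first field, at byte offset 0, occupying 4 bytes.
Bytes at offsets 0..3: 10 8F 85 38.
Big-endian stores the most-significant byte at the lowest address.
The bytes are already most-significant first: 0x108F8538.
0x108F8538 = 277841208.

277841208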